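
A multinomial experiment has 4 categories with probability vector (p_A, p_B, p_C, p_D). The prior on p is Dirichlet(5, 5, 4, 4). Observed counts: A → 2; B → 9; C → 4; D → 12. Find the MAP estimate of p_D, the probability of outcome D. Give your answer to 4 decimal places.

MAP estimate of p_D = 0.3659

The posterior is Dirichlet(αᵢ + nᵢ) = Dirichlet(7, 14, 8, 16).
For a Dirichlet(a₁,…,a_K) with all aᵢ > 1, the mode has j-th component (aⱼ − 1)/(Σaᵢ − K).
Here Σaᵢ = 45 and K = 4, so p_D = (16 − 1)/(45 − 4) = 15/41 ≈ 0.3659.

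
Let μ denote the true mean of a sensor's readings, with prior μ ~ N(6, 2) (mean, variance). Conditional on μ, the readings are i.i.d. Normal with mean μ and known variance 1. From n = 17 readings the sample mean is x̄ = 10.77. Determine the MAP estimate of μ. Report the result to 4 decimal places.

μ̂_MAP = 10.6337

n = 17, x̄ = 10.77.
For a Normal prior and Normal likelihood with known variance, the posterior is Normal; its mode equals its mean, the precision-weighted average.
Prior precision 1/σ₀² = 1/2 = 0.5; data precision n/σ² = 17/1 = 17.
μ̂ = (0.5·6 + 17·10.77) / (0.5 + 17) = 186.09/17.5 = 18609/1750 ≈ 10.6337.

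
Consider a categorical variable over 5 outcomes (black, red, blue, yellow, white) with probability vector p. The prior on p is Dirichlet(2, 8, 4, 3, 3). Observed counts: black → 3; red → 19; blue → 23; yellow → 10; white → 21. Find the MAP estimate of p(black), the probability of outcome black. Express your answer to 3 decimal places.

The posterior is Dirichlet(αᵢ + nᵢ) = Dirichlet(5, 27, 27, 13, 24).
For a Dirichlet(a₁,…,a_K) with all aᵢ > 1, the mode has j-th component (aⱼ − 1)/(Σaᵢ − K).
Here Σaᵢ = 96 and K = 5, so p(black) = (5 − 1)/(96 − 5) = 4/91 ≈ 0.044.

MAP estimate of p(black) = 0.044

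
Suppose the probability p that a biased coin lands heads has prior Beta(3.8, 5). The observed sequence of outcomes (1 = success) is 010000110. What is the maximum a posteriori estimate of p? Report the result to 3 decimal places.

Prior: Beta(3.8, 5).
Data: 3 successes in 9 trials (from the sequence). The binomial likelihood contributes p^3(1−p)^6, so the posterior is Beta(3.8+3, 5+6) = Beta(6.8, 11).
For Beta(a, b) with a, b > 1 the mode is (a−1)/(a+b−2) = 5.8/15.8 ≈ 0.367.

p̂_MAP = 0.367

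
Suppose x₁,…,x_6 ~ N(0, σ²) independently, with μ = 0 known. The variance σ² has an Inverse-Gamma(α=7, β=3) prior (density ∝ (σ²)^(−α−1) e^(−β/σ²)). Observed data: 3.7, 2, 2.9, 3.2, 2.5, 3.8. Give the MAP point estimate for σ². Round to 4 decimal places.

Sum of squared deviations about the known mean: SS = (3.7−0)² + (2−0)² + (2.9−0)² + (3.2−0)² + (2.5−0)² + (3.8−0)² = 57.03.
The Normal likelihood contributes (σ²)^(−n/2) exp(−SS/(2σ²)), so the posterior is Inverse-Gamma(α + n/2, β + SS/2) = Inverse-Gamma(10, 31.515).
The mode of Inverse-Gamma(a, b) is b/(a+1) = 31.515/11 ≈ 2.8650.

σ̂²_MAP = 2.8650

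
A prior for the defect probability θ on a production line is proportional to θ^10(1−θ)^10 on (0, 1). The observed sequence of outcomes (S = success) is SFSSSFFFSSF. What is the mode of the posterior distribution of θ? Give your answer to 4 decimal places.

θ̂_MAP = 0.5161

The prior density ∝ θ^10(1−θ)^10 is the kernel of Beta(11, 11).
Data: 6 successes in 11 trials (from the sequence). The binomial likelihood contributes θ^6(1−θ)^5, so the posterior is Beta(11+6, 11+5) = Beta(17, 16).
For Beta(a, b) with a, b > 1 the mode is (a−1)/(a+b−2) = 16/31 ≈ 0.5161.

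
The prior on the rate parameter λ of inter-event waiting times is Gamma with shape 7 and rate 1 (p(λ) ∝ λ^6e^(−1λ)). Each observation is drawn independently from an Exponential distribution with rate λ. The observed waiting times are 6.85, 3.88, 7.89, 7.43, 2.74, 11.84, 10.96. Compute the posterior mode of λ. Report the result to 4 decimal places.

The Exponential(rate=λ) likelihood is ∝ λ^n e^(−λΣtᵢ). Here n = 7 and Σtᵢ = 6.85 + 3.88 + 7.89 + 7.43 + 2.74 + 11.84 + 10.96 = 51.59.
Posterior ∝ λ^6e^(−1λ) · λ^7e^(−51.59λ) = λ^13e^(−52.59λ), i.e. Gamma(14, 52.59).
Mode = (a−1)/b = 13/52.59 ≈ 0.2472.

λ̂_MAP = 0.2472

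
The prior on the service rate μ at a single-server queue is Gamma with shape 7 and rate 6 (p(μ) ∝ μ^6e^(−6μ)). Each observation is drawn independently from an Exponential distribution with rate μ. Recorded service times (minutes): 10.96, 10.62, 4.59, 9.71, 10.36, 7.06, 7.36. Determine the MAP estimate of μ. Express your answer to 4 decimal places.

μ̂_MAP = 0.1950

The Exponential(rate=μ) likelihood is ∝ μ^n e^(−μΣtᵢ). Here n = 7 and Σtᵢ = 10.96 + 10.62 + 4.59 + 9.71 + 10.36 + 7.06 + 7.36 = 60.66.
Posterior ∝ μ^6e^(−6μ) · μ^7e^(−60.66μ) = μ^13e^(−66.66μ), i.e. Gamma(14, 66.66).
Mode = (a−1)/b = 13/66.66 ≈ 0.1950.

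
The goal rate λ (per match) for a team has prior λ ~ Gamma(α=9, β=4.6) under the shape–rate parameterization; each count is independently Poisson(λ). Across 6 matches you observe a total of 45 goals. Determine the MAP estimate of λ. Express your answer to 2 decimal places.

λ̂_MAP = 5.00

Σxᵢ = 45, n = 6.
Posterior ∝ λ^8e^(−4.6λ) · λ^45e^(−6λ) = λ^53e^(−10.6λ), i.e. Gamma(shape=54, rate=10.6).
The mode of a Gamma(a, b) with a ≥ 1 (shape–rate) is (a−1)/b = 53/10.6 ≈ 5.00.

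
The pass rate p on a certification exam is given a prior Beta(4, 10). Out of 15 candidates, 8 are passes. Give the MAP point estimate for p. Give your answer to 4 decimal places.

Prior: Beta(4, 10).
Data: 8 successes in 15 trials. The binomial likelihood contributes p^8(1−p)^7, so the posterior is Beta(4+8, 10+7) = Beta(12, 17).
For Beta(a, b) with a, b > 1 the mode is (a−1)/(a+b−2) = 11/27 ≈ 0.4074.

p̂_MAP = 0.4074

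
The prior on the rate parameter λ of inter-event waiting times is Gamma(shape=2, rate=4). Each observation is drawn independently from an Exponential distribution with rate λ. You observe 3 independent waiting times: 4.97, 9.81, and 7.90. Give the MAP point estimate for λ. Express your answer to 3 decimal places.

λ̂_MAP = 0.150

The Exponential(rate=λ) likelihood is ∝ λ^n e^(−λΣtᵢ). Here n = 3 and Σtᵢ = 4.97 + 9.81 + 7.90 = 22.68.
Posterior ∝ λe^(−4λ) · λ^3e^(−22.68λ) = λ^4e^(−26.68λ), i.e. Gamma(5, 26.68).
Mode = (a−1)/b = 4/26.68 ≈ 0.150.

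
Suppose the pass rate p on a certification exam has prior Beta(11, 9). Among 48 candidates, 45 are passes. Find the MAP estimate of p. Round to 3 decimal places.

p̂_MAP = 0.833

Prior: Beta(11, 9).
Data: 45 successes in 48 trials. The binomial likelihood contributes p^45(1−p)^3, so the posterior is Beta(11+45, 9+3) = Beta(56, 12).
For Beta(a, b) with a, b > 1 the mode is (a−1)/(a+b−2) = 55/66 ≈ 0.833.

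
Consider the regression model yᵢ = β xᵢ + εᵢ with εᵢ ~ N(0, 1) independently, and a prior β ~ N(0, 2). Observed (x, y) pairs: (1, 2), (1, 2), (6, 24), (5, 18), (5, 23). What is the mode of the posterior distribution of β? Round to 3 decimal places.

β̂_MAP = 3.989

log p(β | y) = −Σ(yᵢ − βxᵢ)²/(2·1) − β²/(2·2) + const.
Setting the derivative to zero: Σxᵢ(yᵢ − βxᵢ)/1 − β/2 = 0, so β = Σxᵢyᵢ / (Σxᵢ² + σ²/τ²).
Σxᵢyᵢ = 1·2 + 1·2 + 6·24 + 5·18 + 5·23 = 353; Σxᵢ² = 88; σ²/τ² = 0.5.
β̂_MAP = 353 / (88 + 0.5) = 353/88.5 ≈ 3.989.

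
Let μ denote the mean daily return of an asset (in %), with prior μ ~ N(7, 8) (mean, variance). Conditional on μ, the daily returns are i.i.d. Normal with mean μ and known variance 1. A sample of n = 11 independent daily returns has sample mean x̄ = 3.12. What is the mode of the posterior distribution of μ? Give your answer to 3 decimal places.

μ̂_MAP = 3.164

n = 11, x̄ = 3.12.
For a Normal prior and Normal likelihood with known variance, the posterior is Normal; its mode equals its mean, the precision-weighted average.
Prior precision 1/σ₀² = 1/8 = 0.125; data precision n/σ² = 11/1 = 11.
μ̂ = (0.125·7 + 11·3.12) / (0.125 + 11) = 35.195/11.125 = 7039/2225 ≈ 3.164.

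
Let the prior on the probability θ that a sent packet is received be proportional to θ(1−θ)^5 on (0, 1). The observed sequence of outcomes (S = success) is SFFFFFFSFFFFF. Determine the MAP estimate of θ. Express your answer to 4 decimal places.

θ̂_MAP = 0.1579

The prior density ∝ θ(1−θ)^5 is the kernel of Beta(2, 6).
Data: 2 successes in 13 trials (from the sequence). The binomial likelihood contributes θ^2(1−θ)^11, so the posterior is Beta(2+2, 6+11) = Beta(4, 17).
For Beta(a, b) with a, b > 1 the mode is (a−1)/(a+b−2) = 3/19 ≈ 0.1579.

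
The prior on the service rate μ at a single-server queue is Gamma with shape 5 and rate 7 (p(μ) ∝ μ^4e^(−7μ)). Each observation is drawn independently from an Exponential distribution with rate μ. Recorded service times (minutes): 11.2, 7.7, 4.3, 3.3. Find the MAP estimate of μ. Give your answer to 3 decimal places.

The Exponential(rate=μ) likelihood is ∝ μ^n e^(−μΣtᵢ). Here n = 4 and Σtᵢ = 11.2 + 7.7 + 4.3 + 3.3 = 26.5.
Posterior ∝ μ^4e^(−7μ) · μ^4e^(−26.5μ) = μ^8e^(−33.5μ), i.e. Gamma(9, 33.5).
Mode = (a−1)/b = 8/33.5 ≈ 0.239.

μ̂_MAP = 0.239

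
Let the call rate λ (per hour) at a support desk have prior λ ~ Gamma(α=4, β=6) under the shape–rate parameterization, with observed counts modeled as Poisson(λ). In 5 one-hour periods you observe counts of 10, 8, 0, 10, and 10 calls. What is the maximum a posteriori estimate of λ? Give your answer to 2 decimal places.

Σxᵢ = 10+8+0+10+10 = 38, with n = 5.
Posterior ∝ λ^3e^(−6λ) · λ^38e^(−5λ) = λ^41e^(−11λ), i.e. Gamma(shape=42, rate=11).
The mode of a Gamma(a, b) with a ≥ 1 (shape–rate) is (a−1)/b = 41/11 ≈ 3.73.

λ̂_MAP = 3.73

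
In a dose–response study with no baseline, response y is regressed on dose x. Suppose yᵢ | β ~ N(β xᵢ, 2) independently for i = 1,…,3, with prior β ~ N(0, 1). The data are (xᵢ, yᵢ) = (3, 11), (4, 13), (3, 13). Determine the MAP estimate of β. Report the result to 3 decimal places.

β̂_MAP = 3.444

log p(β | y) = −Σ(yᵢ − βxᵢ)²/(2·2) − β²/(2·1) + const.
Setting the derivative to zero: Σxᵢ(yᵢ − βxᵢ)/2 − β/1 = 0, so β = Σxᵢyᵢ / (Σxᵢ² + σ²/τ²).
Σxᵢyᵢ = 3·11 + 4·13 + 3·13 = 124; Σxᵢ² = 34; σ²/τ² = 2.
β̂_MAP = 124 / (34 + 2) = 124/36 ≈ 3.444.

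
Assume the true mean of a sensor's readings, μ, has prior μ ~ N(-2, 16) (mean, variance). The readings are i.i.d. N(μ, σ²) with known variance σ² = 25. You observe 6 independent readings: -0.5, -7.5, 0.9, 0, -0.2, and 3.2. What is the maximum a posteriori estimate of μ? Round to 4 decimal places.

n = 6; x̄ = ((-0.5) + (-7.5) + 0.9 + 0 + (-0.2) + 3.2)/6 = -4.1/6 = -41/60 ≈ -0.6833.
For a Normal prior and Normal likelihood with known variance, the posterior is Normal; its mode equals its mean, the precision-weighted average.
Prior precision 1/σ₀² = 1/16 = 0.0625; data precision n/σ² = 6/25 = 0.24.
μ̂ = (0.0625·(-2) + 0.24·(-41/60)) / (0.0625 + 0.24) = (-0.289)/0.3025 = -578/605 ≈ -0.9554.

μ̂_MAP = -0.9554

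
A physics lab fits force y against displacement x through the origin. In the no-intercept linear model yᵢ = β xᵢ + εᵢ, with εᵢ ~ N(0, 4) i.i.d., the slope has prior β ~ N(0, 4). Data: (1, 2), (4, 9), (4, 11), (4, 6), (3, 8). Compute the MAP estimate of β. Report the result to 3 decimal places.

log p(β | y) = −Σ(yᵢ − βxᵢ)²/(2·4) − β²/(2·4) + const.
Setting the derivative to zero: Σxᵢ(yᵢ − βxᵢ)/4 − β/4 = 0, so β = Σxᵢyᵢ / (Σxᵢ² + σ²/τ²).
Σxᵢyᵢ = 1·2 + 4·9 + 4·11 + 4·6 + 3·8 = 130; Σxᵢ² = 58; σ²/τ² = 1.
β̂_MAP = 130 / (58 + 1) = 130/59 ≈ 2.203.

β̂_MAP = 2.203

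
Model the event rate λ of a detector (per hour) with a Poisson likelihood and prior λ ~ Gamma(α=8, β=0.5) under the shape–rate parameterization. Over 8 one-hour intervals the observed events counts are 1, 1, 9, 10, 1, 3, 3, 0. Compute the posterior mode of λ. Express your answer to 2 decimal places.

λ̂_MAP = 4.12

Σxᵢ = 1+1+9+10+1+3+3+0 = 28, with n = 8.
Posterior ∝ λ^7e^(−0.5λ) · λ^28e^(−8λ) = λ^35e^(−8.5λ), i.e. Gamma(shape=36, rate=8.5).
The mode of a Gamma(a, b) with a ≥ 1 (shape–rate) is (a−1)/b = 35/8.5 ≈ 4.12.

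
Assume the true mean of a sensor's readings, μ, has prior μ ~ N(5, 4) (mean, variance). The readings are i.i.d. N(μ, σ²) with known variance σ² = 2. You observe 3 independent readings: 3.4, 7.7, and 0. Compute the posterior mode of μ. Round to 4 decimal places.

μ̂_MAP = 3.8857

n = 3; x̄ = (3.4 + 7.7 + 0)/3 = 11.1/3 = 3.7.
For a Normal prior and Normal likelihood with known variance, the posterior is Normal; its mode equals its mean, the precision-weighted average.
Prior precision 1/σ₀² = 1/4 = 0.25; data precision n/σ² = 3/2 = 1.5.
μ̂ = (0.25·5 + 1.5·3.7) / (0.25 + 1.5) = 6.8/1.75 = 136/35 ≈ 3.8857.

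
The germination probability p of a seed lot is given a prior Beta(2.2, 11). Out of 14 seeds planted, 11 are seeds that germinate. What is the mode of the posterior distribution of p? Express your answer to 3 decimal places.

Prior: Beta(2.2, 11).
Data: 11 successes in 14 trials. The binomial likelihood contributes p^11(1−p)^3, so the posterior is Beta(2.2+11, 11+3) = Beta(13.2, 14).
For Beta(a, b) with a, b > 1 the mode is (a−1)/(a+b−2) = 12.2/25.2 ≈ 0.484.

p̂_MAP = 0.484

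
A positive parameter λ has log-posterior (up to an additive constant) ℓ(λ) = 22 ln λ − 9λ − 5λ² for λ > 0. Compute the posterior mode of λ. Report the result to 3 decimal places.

ℓ'(λ) = 22/λ − 9 − 10λ. Setting this to zero and multiplying by λ: 10λ² + 9λ − 22 = 0.
λ = (−9 + √(9² + 4·10·22)) / (2·10) = (−9 + √961) / 20 = (−9 + 31)/20 = 11/10.
ℓ''(λ) = −22/λ² − 10 < 0, confirming a maximum.

λ̂_MAP = 1.100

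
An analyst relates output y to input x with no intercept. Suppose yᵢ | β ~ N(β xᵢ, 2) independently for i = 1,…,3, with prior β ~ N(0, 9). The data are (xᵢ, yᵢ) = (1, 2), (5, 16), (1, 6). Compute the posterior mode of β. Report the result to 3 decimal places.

log p(β | y) = −Σ(yᵢ − βxᵢ)²/(2·2) − β²/(2·9) + const.
Setting the derivative to zero: Σxᵢ(yᵢ − βxᵢ)/2 − β/9 = 0, so β = Σxᵢyᵢ / (Σxᵢ² + σ²/τ²).
Σxᵢyᵢ = 1·2 + 5·16 + 1·6 = 88; Σxᵢ² = 27; σ²/τ² = 2/9.
β̂_MAP = 88 / (27 + 2/9) = 88/(245/9) = 792/245 ≈ 3.233.

β̂_MAP = 3.233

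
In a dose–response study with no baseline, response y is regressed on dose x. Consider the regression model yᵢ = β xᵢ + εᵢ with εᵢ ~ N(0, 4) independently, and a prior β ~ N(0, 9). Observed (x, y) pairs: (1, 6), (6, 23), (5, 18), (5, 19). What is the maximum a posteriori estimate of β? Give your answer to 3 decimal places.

log p(β | y) = −Σ(yᵢ − βxᵢ)²/(2·4) − β²/(2·9) + const.
Setting the derivative to zero: Σxᵢ(yᵢ − βxᵢ)/4 − β/9 = 0, so β = Σxᵢyᵢ / (Σxᵢ² + σ²/τ²).
Σxᵢyᵢ = 1·6 + 6·23 + 5·18 + 5·19 = 329; Σxᵢ² = 87; σ²/τ² = 4/9.
β̂_MAP = 329 / (87 + 4/9) = 329/(787/9) = 2961/787 ≈ 3.762.

β̂_MAP = 3.762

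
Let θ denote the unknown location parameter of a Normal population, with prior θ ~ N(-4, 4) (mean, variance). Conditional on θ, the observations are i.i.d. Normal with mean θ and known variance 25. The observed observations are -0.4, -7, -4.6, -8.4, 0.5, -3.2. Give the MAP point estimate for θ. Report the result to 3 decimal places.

n = 6; x̄ = ((-0.4) + (-7) + (-4.6) + (-8.4) + 0.5 + (-3.2))/6 = -23.1/6 = -3.85.
For a Normal prior and Normal likelihood with known variance, the posterior is Normal; its mode equals its mean, the precision-weighted average.
Prior precision 1/σ₀² = 1/4 = 0.25; data precision n/σ² = 6/25 = 0.24.
θ̂ = (0.25·(-4) + 0.24·(-3.85)) / (0.25 + 0.24) = (-1.924)/0.49 = -962/245 ≈ -3.927.

θ̂_MAP = -3.927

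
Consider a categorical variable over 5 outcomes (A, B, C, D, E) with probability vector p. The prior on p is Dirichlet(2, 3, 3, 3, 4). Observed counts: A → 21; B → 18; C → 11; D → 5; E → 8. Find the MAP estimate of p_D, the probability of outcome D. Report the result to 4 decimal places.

The posterior is Dirichlet(αᵢ + nᵢ) = Dirichlet(23, 21, 14, 8, 12).
For a Dirichlet(a₁,…,a_K) with all aᵢ > 1, the mode has j-th component (aⱼ − 1)/(Σaᵢ − K).
Here Σaᵢ = 78 and K = 5, so p_D = (8 − 1)/(78 − 5) = 7/73 ≈ 0.0959.

MAP estimate of p_D = 0.0959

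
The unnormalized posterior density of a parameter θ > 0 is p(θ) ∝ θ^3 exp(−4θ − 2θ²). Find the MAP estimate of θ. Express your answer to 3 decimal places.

ℓ'(θ) = 3/θ − 4 − 4θ. Setting this to zero and multiplying by θ: 4θ² + 4θ − 3 = 0.
θ = (−4 + √(4² + 4·4·3)) / (2·4) = (−4 + √64) / 8 = (−4 + 8)/8 = 1/2.
ℓ''(θ) = −3/θ² − 4 < 0, confirming a maximum.

θ̂_MAP = 0.500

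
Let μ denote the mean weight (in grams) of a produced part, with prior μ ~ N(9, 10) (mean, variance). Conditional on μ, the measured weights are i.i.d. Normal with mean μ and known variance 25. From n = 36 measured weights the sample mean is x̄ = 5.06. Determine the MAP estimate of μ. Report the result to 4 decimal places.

n = 36, x̄ = 5.06.
For a Normal prior and Normal likelihood with known variance, the posterior is Normal; its mode equals its mean, the precision-weighted average.
Prior precision 1/σ₀² = 1/10 = 0.1; data precision n/σ² = 36/25 = 1.44.
μ̂ = (0.1·9 + 1.44·5.06) / (0.1 + 1.44) = 8.1864/1.54 = 10233/1925 ≈ 5.3158.

μ̂_MAP = 5.3158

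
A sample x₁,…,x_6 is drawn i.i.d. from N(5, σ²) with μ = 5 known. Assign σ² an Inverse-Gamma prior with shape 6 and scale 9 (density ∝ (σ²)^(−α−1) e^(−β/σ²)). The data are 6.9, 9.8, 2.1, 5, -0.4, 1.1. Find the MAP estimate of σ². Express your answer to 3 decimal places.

Sum of squared deviations about the known mean: SS = (6.9−5)² + (9.8−5)² + (2.1−5)² + (5−5)² + (-0.4−5)² + (1.1−5)² = 79.43.
The Normal likelihood contributes (σ²)^(−n/2) exp(−SS/(2σ²)), so the posterior is Inverse-Gamma(α + n/2, β + SS/2) = Inverse-Gamma(9, 48.715).
The mode of Inverse-Gamma(a, b) is b/(a+1) = 48.715/10 ≈ 4.872.

σ̂²_MAP = 4.872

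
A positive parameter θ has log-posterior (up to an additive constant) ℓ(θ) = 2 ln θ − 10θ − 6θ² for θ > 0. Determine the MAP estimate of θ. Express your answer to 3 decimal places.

ℓ'(θ) = 2/θ − 10 − 12θ. Setting this to zero and multiplying by θ: 12θ² + 10θ − 2 = 0.
θ = (−10 + √(10² + 4·12·2)) / (2·12) = (−10 + √196) / 24 = (−10 + 14)/24 = 1/6.
ℓ''(θ) = −2/θ² − 12 < 0, confirming a maximum.

θ̂_MAP = 0.167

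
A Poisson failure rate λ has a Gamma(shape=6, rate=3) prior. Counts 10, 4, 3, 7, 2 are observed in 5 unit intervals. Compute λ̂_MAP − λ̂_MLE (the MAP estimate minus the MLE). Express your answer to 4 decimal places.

Σxᵢ = 26. Posterior is Gamma(32, 8); MAP = (32−1)/8 = 31/8 ≈ 3.87500.
MLE = x̄ = 26/5 ≈ 5.20000.
Difference = 31/8 − 26/5 = -53/40 ≈ -1.3250.

MAP − MLE = -1.3250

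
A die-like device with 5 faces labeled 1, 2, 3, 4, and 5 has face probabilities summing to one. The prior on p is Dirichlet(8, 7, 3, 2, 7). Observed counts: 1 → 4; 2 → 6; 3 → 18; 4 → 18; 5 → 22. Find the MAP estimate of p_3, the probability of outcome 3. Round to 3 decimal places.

The posterior is Dirichlet(αᵢ + nᵢ) = Dirichlet(12, 13, 21, 20, 29).
For a Dirichlet(a₁,…,a_K) with all aᵢ > 1, the mode has j-th component (aⱼ − 1)/(Σaᵢ − K).
Here Σaᵢ = 95 and K = 5, so p_3 = (21 − 1)/(95 − 5) = 20/90 ≈ 0.222.

MAP estimate: 0.222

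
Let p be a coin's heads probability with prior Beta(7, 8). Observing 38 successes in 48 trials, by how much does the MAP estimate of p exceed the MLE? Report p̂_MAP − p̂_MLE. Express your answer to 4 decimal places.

Posterior is Beta(45, 18); MAP = (45−1)/(63−2) = 44/61 ≈ 0.72131.
MLE ignores the prior: p̂_MLE = k/n = 38/48 ≈ 0.79167.
Difference = 44/61 − 38/48 = -103/1464 ≈ -0.0704.

MAP − MLE = -0.0704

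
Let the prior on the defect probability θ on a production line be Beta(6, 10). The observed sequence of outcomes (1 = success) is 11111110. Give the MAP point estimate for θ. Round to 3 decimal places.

Prior: Beta(6, 10).
Data: 7 successes in 8 trials (from the sequence). The binomial likelihood contributes θ^7(1−θ)^1, so the posterior is Beta(6+7, 10+1) = Beta(13, 11).
For Beta(a, b) with a, b > 1 the mode is (a−1)/(a+b−2) = 12/22 ≈ 0.545.

θ̂_MAP = 0.545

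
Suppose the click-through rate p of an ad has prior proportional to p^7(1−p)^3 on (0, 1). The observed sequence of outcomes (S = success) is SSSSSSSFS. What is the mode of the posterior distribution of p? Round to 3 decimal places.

The prior density ∝ p^7(1−p)^3 is the kernel of Beta(8, 4).
Data: 8 successes in 9 trials (from the sequence). The binomial likelihood contributes p^8(1−p)^1, so the posterior is Beta(8+8, 4+1) = Beta(16, 5).
For Beta(a, b) with a, b > 1 the mode is (a−1)/(a+b−2) = 15/19 ≈ 0.789.

p̂_MAP = 0.789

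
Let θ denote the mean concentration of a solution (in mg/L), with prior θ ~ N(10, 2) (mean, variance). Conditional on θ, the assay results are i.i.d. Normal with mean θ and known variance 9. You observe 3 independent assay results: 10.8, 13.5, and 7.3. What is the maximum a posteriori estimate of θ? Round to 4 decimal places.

n = 3; x̄ = (10.8 + 13.5 + 7.3)/3 = 31.6/3 = 158/15 ≈ 10.5333.
For a Normal prior and Normal likelihood with known variance, the posterior is Normal; its mode equals its mean, the precision-weighted average.
Prior precision 1/σ₀² = 1/2 = 0.5; data precision n/σ² = 3/9 = 1/3.
θ̂ = (0.5·10 + (1/3)·(158/15)) / (0.5 + 1/3) = (383/45)/(5/6) = 766/75 ≈ 10.2133.

θ̂_MAP = 10.2133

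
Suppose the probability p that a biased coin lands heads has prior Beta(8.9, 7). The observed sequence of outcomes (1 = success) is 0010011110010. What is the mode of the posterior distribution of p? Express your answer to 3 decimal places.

p̂_MAP = 0.517

Prior: Beta(8.9, 7).
Data: 6 successes in 13 trials (from the sequence). The binomial likelihood contributes p^6(1−p)^7, so the posterior is Beta(8.9+6, 7+7) = Beta(14.9, 14).
For Beta(a, b) with a, b > 1 the mode is (a−1)/(a+b−2) = 13.9/26.9 ≈ 0.517.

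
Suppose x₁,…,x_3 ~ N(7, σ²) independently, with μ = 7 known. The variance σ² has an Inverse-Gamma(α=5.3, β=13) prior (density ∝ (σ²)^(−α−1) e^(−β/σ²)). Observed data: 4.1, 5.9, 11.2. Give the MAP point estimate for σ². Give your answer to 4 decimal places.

σ̂²_MAP = 3.4141

Sum of squared deviations about the known mean: SS = (4.1−7)² + (5.9−7)² + (11.2−7)² = 27.26.
The Normal likelihood contributes (σ²)^(−n/2) exp(−SS/(2σ²)), so the posterior is Inverse-Gamma(α + n/2, β + SS/2) = Inverse-Gamma(6.8, 26.63).
The mode of Inverse-Gamma(a, b) is b/(a+1) = 26.63/7.8 ≈ 3.4141.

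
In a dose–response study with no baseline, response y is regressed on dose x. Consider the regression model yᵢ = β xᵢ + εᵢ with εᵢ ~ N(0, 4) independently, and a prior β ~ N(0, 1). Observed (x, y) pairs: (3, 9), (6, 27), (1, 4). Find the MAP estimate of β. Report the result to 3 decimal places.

β̂_MAP = 3.860

log p(β | y) = −Σ(yᵢ − βxᵢ)²/(2·4) − β²/(2·1) + const.
Setting the derivative to zero: Σxᵢ(yᵢ − βxᵢ)/4 − β/1 = 0, so β = Σxᵢyᵢ / (Σxᵢ² + σ²/τ²).
Σxᵢyᵢ = 3·9 + 6·27 + 1·4 = 193; Σxᵢ² = 46; σ²/τ² = 4.
β̂_MAP = 193 / (46 + 4) = 193/50 ≈ 3.860.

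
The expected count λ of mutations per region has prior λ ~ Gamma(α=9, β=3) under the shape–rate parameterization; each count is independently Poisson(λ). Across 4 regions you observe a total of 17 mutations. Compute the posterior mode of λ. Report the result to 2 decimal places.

λ̂_MAP = 3.57

Σxᵢ = 17, n = 4.
Posterior ∝ λ^8e^(−3λ) · λ^17e^(−4λ) = λ^25e^(−7λ), i.e. Gamma(shape=26, rate=7).
The mode of a Gamma(a, b) with a ≥ 1 (shape–rate) is (a−1)/b = 25/7 ≈ 3.57.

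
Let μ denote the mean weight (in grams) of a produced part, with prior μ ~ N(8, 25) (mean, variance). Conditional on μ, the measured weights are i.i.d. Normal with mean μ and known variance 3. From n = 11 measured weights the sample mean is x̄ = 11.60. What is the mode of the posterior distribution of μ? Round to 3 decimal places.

n = 11, x̄ = 11.60.
For a Normal prior and Normal likelihood with known variance, the posterior is Normal; its mode equals its mean, the precision-weighted average.
Prior precision 1/σ₀² = 1/25 = 0.04; data precision n/σ² = 11/3.
μ̂ = (0.04·8 + (11/3)·11.6) / (0.04 + 11/3) = (3214/75)/(278/75) = 1607/139 ≈ 11.561.

μ̂_MAP = 11.561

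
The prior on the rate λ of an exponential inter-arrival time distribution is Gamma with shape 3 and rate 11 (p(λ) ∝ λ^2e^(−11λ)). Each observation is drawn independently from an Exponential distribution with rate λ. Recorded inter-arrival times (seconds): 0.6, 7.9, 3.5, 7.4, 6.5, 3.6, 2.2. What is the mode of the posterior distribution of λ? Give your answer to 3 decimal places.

The Exponential(rate=λ) likelihood is ∝ λ^n e^(−λΣtᵢ). Here n = 7 and Σtᵢ = 0.6 + 7.9 + 3.5 + 7.4 + 6.5 + 3.6 + 2.2 = 31.7.
Posterior ∝ λ^2e^(−11λ) · λ^7e^(−31.7λ) = λ^9e^(−42.7λ), i.e. Gamma(10, 42.7).
Mode = (a−1)/b = 9/42.7 ≈ 0.211.

λ̂_MAP = 0.211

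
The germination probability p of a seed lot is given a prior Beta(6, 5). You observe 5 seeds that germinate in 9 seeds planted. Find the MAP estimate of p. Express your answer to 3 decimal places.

Prior: Beta(6, 5).
Data: 5 successes in 9 trials. The binomial likelihood contributes p^5(1−p)^4, so the posterior is Beta(6+5, 5+4) = Beta(11, 9).
For Beta(a, b) with a, b > 1 the mode is (a−1)/(a+b−2) = 10/18 ≈ 0.556.

p̂_MAP = 0.556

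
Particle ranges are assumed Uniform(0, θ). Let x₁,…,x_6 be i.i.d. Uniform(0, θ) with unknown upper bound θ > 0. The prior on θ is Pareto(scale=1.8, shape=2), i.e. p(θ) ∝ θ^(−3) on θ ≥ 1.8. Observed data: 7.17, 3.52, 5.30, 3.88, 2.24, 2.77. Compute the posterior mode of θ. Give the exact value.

θ̂_MAP = 7.17

The Uniform(0, θ) likelihood is θ^(−n) for θ ≥ max(xᵢ), zero otherwise. Here max(xᵢ) = 7.17.
Posterior ∝ θ^(−3) · θ^(−6) = θ^(−9) on θ ≥ max(1.8, 7.17) = 7.17.
This density is strictly decreasing in θ, so the posterior mode lies at the lower boundary of the support.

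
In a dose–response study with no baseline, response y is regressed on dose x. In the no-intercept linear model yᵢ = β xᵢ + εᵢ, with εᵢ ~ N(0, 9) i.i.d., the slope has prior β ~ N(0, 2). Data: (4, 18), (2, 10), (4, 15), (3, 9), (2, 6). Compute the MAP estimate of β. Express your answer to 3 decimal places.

log p(β | y) = −Σ(yᵢ − βxᵢ)²/(2·9) − β²/(2·2) + const.
Setting the derivative to zero: Σxᵢ(yᵢ − βxᵢ)/9 − β/2 = 0, so β = Σxᵢyᵢ / (Σxᵢ² + σ²/τ²).
Σxᵢyᵢ = 4·18 + 2·10 + 4·15 + 3·9 + 2·6 = 191; Σxᵢ² = 49; σ²/τ² = 4.5.
β̂_MAP = 191 / (49 + 4.5) = 191/53.5 ≈ 3.570.

β̂_MAP = 3.570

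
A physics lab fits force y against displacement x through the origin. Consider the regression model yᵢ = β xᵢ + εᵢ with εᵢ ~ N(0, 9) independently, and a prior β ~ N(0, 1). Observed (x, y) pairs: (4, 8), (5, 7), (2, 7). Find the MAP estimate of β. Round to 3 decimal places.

log p(β | y) = −Σ(yᵢ − βxᵢ)²/(2·9) − β²/(2·1) + const.
Setting the derivative to zero: Σxᵢ(yᵢ − βxᵢ)/9 − β/1 = 0, so β = Σxᵢyᵢ / (Σxᵢ² + σ²/τ²).
Σxᵢyᵢ = 4·8 + 5·7 + 2·7 = 81; Σxᵢ² = 45; σ²/τ² = 9.
β̂_MAP = 81 / (45 + 9) = 81/54 ≈ 1.500.

β̂_MAP = 1.500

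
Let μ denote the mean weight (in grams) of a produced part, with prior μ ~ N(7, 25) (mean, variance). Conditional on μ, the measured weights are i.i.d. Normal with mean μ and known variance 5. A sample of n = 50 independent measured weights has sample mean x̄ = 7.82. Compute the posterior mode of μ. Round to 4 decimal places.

n = 50, x̄ = 7.82.
For a Normal prior and Normal likelihood with known variance, the posterior is Normal; its mode equals its mean, the precision-weighted average.
Prior precision 1/σ₀² = 1/25 = 0.04; data precision n/σ² = 50/5 = 10.
μ̂ = (0.04·7 + 10·7.82) / (0.04 + 10) = 78.48/10.04 = 1962/251 ≈ 7.8167.

μ̂_MAP = 7.8167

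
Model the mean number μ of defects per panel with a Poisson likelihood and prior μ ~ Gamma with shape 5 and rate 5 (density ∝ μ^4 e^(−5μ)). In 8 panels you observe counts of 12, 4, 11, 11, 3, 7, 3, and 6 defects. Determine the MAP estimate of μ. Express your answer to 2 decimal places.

Σxᵢ = 12+4+11+11+3+7+3+6 = 57, with n = 8.
Posterior ∝ μ^4e^(−5μ) · μ^57e^(−8μ) = μ^61e^(−13μ), i.e. Gamma(shape=62, rate=13).
The mode of a Gamma(a, b) with a ≥ 1 (shape–rate) is (a−1)/b = 61/13 ≈ 4.69.

μ̂_MAP = 4.69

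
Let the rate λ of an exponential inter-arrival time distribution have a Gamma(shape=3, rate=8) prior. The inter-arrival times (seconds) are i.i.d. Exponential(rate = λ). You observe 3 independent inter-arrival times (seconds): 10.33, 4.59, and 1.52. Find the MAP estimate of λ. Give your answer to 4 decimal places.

λ̂_MAP = 0.2046

The Exponential(rate=λ) likelihood is ∝ λ^n e^(−λΣtᵢ). Here n = 3 and Σtᵢ = 10.33 + 4.59 + 1.52 = 16.44.
Posterior ∝ λ^2e^(−8λ) · λ^3e^(−16.44λ) = λ^5e^(−24.44λ), i.e. Gamma(6, 24.44).
Mode = (a−1)/b = 5/24.44 ≈ 0.2046.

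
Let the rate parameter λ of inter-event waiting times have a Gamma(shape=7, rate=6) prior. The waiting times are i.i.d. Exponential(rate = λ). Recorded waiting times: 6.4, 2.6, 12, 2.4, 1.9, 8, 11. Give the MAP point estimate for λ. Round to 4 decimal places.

The Exponential(rate=λ) likelihood is ∝ λ^n e^(−λΣtᵢ). Here n = 7 and Σtᵢ = 6.4 + 2.6 + 12 + 2.4 + 1.9 + 8 + 11 = 44.3.
Posterior ∝ λ^6e^(−6λ) · λ^7e^(−44.3λ) = λ^13e^(−50.3λ), i.e. Gamma(14, 50.3).
Mode = (a−1)/b = 13/50.3 ≈ 0.2584.

λ̂_MAP = 0.2584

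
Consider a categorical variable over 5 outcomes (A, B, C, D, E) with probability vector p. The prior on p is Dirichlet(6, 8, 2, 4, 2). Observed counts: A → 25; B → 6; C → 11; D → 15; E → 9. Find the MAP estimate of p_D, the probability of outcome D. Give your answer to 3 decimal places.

The posterior is Dirichlet(αᵢ + nᵢ) = Dirichlet(31, 14, 13, 19, 11).
For a Dirichlet(a₁,…,a_K) with all aᵢ > 1, the mode has j-th component (aⱼ − 1)/(Σaᵢ − K).
Here Σaᵢ = 88 and K = 5, so p_D = (19 − 1)/(88 − 5) = 18/83 ≈ 0.217.

MAP estimate of p_D = 0.217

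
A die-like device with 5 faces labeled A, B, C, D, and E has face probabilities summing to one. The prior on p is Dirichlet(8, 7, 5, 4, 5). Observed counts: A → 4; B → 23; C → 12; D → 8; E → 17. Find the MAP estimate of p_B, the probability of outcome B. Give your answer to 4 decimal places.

MAP estimate of p_B = 0.3295

The posterior is Dirichlet(αᵢ + nᵢ) = Dirichlet(12, 30, 17, 12, 22).
For a Dirichlet(a₁,…,a_K) with all aᵢ > 1, the mode has j-th component (aⱼ − 1)/(Σaᵢ − K).
Here Σaᵢ = 93 and K = 5, so p_B = (30 − 1)/(93 − 5) = 29/88 ≈ 0.3295.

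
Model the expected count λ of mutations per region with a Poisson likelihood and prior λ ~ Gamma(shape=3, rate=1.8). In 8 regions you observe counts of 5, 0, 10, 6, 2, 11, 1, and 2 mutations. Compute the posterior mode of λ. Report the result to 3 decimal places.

λ̂_MAP = 3.980

Σxᵢ = 5+0+10+6+2+11+1+2 = 37, with n = 8.
Posterior ∝ λ^2e^(−1.8λ) · λ^37e^(−8λ) = λ^39e^(−9.8λ), i.e. Gamma(shape=40, rate=9.8).
The mode of a Gamma(a, b) with a ≥ 1 (shape–rate) is (a−1)/b = 39/9.8 ≈ 3.980.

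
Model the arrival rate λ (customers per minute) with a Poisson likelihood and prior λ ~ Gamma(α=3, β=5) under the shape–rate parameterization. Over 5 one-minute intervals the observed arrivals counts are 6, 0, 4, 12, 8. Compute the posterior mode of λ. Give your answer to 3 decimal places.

λ̂_MAP = 3.200

Σxᵢ = 6+0+4+12+8 = 30, with n = 5.
Posterior ∝ λ^2e^(−5λ) · λ^30e^(−5λ) = λ^32e^(−10λ), i.e. Gamma(shape=33, rate=10).
The mode of a Gamma(a, b) with a ≥ 1 (shape–rate) is (a−1)/b = 32/10 ≈ 3.200.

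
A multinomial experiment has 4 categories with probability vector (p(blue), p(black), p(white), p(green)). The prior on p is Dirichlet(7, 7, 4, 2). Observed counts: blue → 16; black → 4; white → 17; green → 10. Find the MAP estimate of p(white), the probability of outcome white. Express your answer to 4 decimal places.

The posterior is Dirichlet(αᵢ + nᵢ) = Dirichlet(23, 11, 21, 12).
For a Dirichlet(a₁,…,a_K) with all aᵢ > 1, the mode has j-th component (aⱼ − 1)/(Σaᵢ − K).
Here Σaᵢ = 67 and K = 4, so p(white) = (21 − 1)/(67 − 4) = 20/63 ≈ 0.3175.

MAP estimate of p(white) = 0.3175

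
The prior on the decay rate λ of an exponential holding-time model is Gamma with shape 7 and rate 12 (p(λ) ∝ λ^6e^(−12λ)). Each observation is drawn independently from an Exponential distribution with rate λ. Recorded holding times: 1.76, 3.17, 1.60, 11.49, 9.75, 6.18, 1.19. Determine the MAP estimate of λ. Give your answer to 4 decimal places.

λ̂_MAP = 0.2758

The Exponential(rate=λ) likelihood is ∝ λ^n e^(−λΣtᵢ). Here n = 7 and Σtᵢ = 1.76 + 3.17 + 1.60 + 11.49 + 9.75 + 6.18 + 1.19 = 35.14.
Posterior ∝ λ^6e^(−12λ) · λ^7e^(−35.14λ) = λ^13e^(−47.14λ), i.e. Gamma(14, 47.14).
Mode = (a−1)/b = 13/47.14 ≈ 0.2758.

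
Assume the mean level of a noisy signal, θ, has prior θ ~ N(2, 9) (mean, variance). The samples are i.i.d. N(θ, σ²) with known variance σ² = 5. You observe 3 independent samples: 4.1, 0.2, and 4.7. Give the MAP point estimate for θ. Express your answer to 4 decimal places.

n = 3; x̄ = (4.1 + 0.2 + 4.7)/3 = 9/3 = 3.
For a Normal prior and Normal likelihood with known variance, the posterior is Normal; its mode equals its mean, the precision-weighted average.
Prior precision 1/σ₀² = 1/9; data precision n/σ² = 3/5 = 0.6.
θ̂ = ((1/9)·2 + 0.6·3) / (1/9 + 0.6) = (91/45)/(32/45) = 2.84375 ≈ 2.8438.

θ̂_MAP = 2.8438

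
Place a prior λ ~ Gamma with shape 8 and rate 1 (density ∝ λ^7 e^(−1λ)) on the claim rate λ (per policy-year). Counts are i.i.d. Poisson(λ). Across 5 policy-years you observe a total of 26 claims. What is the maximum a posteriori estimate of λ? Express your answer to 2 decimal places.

λ̂_MAP = 5.50

Σxᵢ = 26, n = 5.
Posterior ∝ λ^7e^(−1λ) · λ^26e^(−5λ) = λ^33e^(−6λ), i.e. Gamma(shape=34, rate=6).
The mode of a Gamma(a, b) with a ≥ 1 (shape–rate) is (a−1)/b = 33/6 ≈ 5.50.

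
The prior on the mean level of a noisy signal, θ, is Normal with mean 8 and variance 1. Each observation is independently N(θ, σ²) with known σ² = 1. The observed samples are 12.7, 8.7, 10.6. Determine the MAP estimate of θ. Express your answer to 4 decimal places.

θ̂_MAP = 10.0000

n = 3; x̄ = (12.7 + 8.7 + 10.6)/3 = 32/3 = 32/3 ≈ 10.6667.
For a Normal prior and Normal likelihood with known variance, the posterior is Normal; its mode equals its mean, the precision-weighted average.
Prior precision 1/σ₀² = 1/1 = 1; data precision n/σ² = 3/1 = 3.
θ̂ = (1·8 + 3·(32/3)) / (1 + 3) = 40/4 = 10.0000.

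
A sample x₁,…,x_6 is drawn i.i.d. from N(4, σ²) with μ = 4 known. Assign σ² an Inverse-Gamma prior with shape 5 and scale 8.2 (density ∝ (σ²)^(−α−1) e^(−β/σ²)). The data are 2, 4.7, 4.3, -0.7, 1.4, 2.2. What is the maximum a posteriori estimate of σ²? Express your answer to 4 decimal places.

σ̂²_MAP = 2.9483

Sum of squared deviations about the known mean: SS = (2−4)² + (4.7−4)² + (4.3−4)² + (-0.7−4)² + (1.4−4)² + (2.2−4)² = 36.67.
The Normal likelihood contributes (σ²)^(−n/2) exp(−SS/(2σ²)), so the posterior is Inverse-Gamma(α + n/2, β + SS/2) = Inverse-Gamma(8, 26.535).
The mode of Inverse-Gamma(a, b) is b/(a+1) = 26.535/9 ≈ 2.9483.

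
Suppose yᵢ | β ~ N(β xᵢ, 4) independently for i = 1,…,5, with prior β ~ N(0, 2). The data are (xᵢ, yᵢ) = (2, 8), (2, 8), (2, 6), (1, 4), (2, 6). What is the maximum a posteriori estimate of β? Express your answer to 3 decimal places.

log p(β | y) = −Σ(yᵢ − βxᵢ)²/(2·4) − β²/(2·2) + const.
Setting the derivative to zero: Σxᵢ(yᵢ − βxᵢ)/4 − β/2 = 0, so β = Σxᵢyᵢ / (Σxᵢ² + σ²/τ²).
Σxᵢyᵢ = 2·8 + 2·8 + 2·6 + 1·4 + 2·6 = 60; Σxᵢ² = 17; σ²/τ² = 2.
β̂_MAP = 60 / (17 + 2) = 60/19 ≈ 3.158.

β̂_MAP = 3.158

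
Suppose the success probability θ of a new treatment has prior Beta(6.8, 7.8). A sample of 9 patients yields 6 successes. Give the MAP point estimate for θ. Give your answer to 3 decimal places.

Prior: Beta(6.8, 7.8).
Data: 6 successes in 9 trials. The binomial likelihood contributes θ^6(1−θ)^3, so the posterior is Beta(6.8+6, 7.8+3) = Beta(12.8, 10.8).
For Beta(a, b) with a, b > 1 the mode is (a−1)/(a+b−2) = 11.8/21.6 ≈ 0.546.

θ̂_MAP = 0.546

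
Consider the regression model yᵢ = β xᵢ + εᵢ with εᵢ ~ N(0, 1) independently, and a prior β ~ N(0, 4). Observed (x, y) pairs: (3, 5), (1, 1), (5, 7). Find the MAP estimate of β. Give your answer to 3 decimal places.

β̂_MAP = 1.447

log p(β | y) = −Σ(yᵢ − βxᵢ)²/(2·1) − β²/(2·4) + const.
Setting the derivative to zero: Σxᵢ(yᵢ − βxᵢ)/1 − β/4 = 0, so β = Σxᵢyᵢ / (Σxᵢ² + σ²/τ²).
Σxᵢyᵢ = 3·5 + 1·1 + 5·7 = 51; Σxᵢ² = 35; σ²/τ² = 0.25.
β̂_MAP = 51 / (35 + 0.25) = 51/35.25 ≈ 1.447.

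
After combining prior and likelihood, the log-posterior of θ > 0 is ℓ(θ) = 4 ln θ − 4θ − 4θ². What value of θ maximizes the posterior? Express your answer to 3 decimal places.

θ̂_MAP = 0.500

ℓ'(θ) = 4/θ − 4 − 8θ. Setting this to zero and multiplying by θ: 8θ² + 4θ − 4 = 0.
θ = (−4 + √(4² + 4·8·4)) / (2·8) = (−4 + √144) / 16 = (−4 + 12)/16 = 1/2.
ℓ''(θ) = −4/θ² − 8 < 0, confirming a maximum.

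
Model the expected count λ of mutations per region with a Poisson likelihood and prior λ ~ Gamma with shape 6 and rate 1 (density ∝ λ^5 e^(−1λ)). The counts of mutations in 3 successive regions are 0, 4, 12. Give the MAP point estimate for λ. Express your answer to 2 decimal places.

Σxᵢ = 0+4+12 = 16, with n = 3.
Posterior ∝ λ^5e^(−1λ) · λ^16e^(−3λ) = λ^21e^(−4λ), i.e. Gamma(shape=22, rate=4).
The mode of a Gamma(a, b) with a ≥ 1 (shape–rate) is (a−1)/b = 21/4 ≈ 5.25.

λ̂_MAP = 5.25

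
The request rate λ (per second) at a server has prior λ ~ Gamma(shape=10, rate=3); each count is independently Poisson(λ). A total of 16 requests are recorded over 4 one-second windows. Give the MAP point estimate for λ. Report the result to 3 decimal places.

λ̂_MAP = 3.571

Σxᵢ = 16, n = 4.
Posterior ∝ λ^9e^(−3λ) · λ^16e^(−4λ) = λ^25e^(−7λ), i.e. Gamma(shape=26, rate=7).
The mode of a Gamma(a, b) with a ≥ 1 (shape–rate) is (a−1)/b = 25/7 ≈ 3.571.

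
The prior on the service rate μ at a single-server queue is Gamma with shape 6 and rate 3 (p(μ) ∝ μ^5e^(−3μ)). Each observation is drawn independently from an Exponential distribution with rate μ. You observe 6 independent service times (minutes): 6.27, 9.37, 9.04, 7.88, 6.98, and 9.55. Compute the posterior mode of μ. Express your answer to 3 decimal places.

μ̂_MAP = 0.211

The Exponential(rate=μ) likelihood is ∝ μ^n e^(−μΣtᵢ). Here n = 6 and Σtᵢ = 6.27 + 9.37 + 9.04 + 7.88 + 6.98 + 9.55 = 49.09.
Posterior ∝ μ^5e^(−3μ) · μ^6e^(−49.09μ) = μ^11e^(−52.09μ), i.e. Gamma(12, 52.09).
Mode = (a−1)/b = 11/52.09 ≈ 0.211.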